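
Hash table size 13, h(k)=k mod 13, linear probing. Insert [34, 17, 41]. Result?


Insertions: 34->slot 8; 17->slot 4; 41->slot 2
Table: [None, None, 41, None, 17, None, None, None, 34, None, None, None, None]


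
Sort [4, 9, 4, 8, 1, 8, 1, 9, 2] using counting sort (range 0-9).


Count array: [0, 2, 1, 0, 2, 0, 0, 0, 2, 2]
Reconstruct: [1, 1, 2, 4, 4, 8, 8, 9, 9]


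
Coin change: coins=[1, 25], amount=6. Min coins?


dp[0]=0; dp[i]=1+min(dp[i-c] for c in coins)
...dp[1]=1, dp[2]=2, dp[3]=3, dp[4]=4, dp[5]=5, dp[6]=6
Minimum coins for 6 = 6


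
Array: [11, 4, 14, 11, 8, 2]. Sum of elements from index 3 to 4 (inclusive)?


Prefix sums: [0, 11, 15, 29, 40, 48, 50]
Sum[3..4] = prefix[5] - prefix[3] = 48 - 29 = 19


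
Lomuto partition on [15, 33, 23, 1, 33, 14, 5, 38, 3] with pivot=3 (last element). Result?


Elements <= 3 go left of pivot.
Result: [1, 3, 23, 15, 33, 14, 5, 38, 33], pivot at index 1


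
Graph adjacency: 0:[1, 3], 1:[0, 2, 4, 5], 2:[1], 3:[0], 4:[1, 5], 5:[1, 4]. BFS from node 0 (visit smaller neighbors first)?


BFS queue: start with [0]
Visit order: [0, 1, 3, 2, 4, 5]


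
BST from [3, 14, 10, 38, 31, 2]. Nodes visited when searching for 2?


BST root = 3
Search for 2: compare at each node
Path: [3, 2]


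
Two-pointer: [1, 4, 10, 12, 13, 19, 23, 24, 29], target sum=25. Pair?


Two pointers: lo=0, hi=8
Found pair: (1, 24) summing to 25


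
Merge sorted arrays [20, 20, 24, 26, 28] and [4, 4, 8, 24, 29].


Compare heads, take smaller each step.
Merged: [4, 4, 8, 20, 20, 24, 24, 26, 28, 29]


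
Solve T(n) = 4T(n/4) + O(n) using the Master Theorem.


a=4, b=4, c=1. log_4(4)=1 = c=1. Case 2: O(n^c log n) = O(n log n)
Complexity: O(n log n)


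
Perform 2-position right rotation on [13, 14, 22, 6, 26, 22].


Right rotate by 2: [26, 22, 13, 14, 22, 6]


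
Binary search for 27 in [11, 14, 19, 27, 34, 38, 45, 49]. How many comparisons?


Search for 27:
[0,7] mid=3 arr[3]=27
Total: 1 comparisons


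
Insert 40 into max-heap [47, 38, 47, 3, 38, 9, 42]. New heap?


Append 40: [47, 38, 47, 3, 38, 9, 42, 40]
Bubble up: swap idx 7(40) with idx 3(3); swap idx 3(40) with idx 1(38)
Result: [47, 40, 47, 38, 38, 9, 42, 3]


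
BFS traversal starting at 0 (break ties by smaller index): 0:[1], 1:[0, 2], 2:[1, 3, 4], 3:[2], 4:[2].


BFS queue: start with [0]
Visit order: [0, 1, 2, 3, 4]


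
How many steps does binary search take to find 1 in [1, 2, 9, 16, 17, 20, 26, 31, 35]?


Search for 1:
[0,8] mid=4 arr[4]=17
[0,3] mid=1 arr[1]=2
[0,0] mid=0 arr[0]=1
Total: 3 comparisons


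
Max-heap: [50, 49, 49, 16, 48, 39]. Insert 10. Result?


Append 10: [50, 49, 49, 16, 48, 39, 10]
Bubble up: no swaps needed
Result: [50, 49, 49, 16, 48, 39, 10]


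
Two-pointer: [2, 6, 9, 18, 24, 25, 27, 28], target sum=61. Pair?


Two pointers: lo=0, hi=7
No pair sums to 61


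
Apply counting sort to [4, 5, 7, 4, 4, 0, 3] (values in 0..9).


Count array: [1, 0, 0, 1, 3, 1, 0, 1, 0, 0]
Reconstruct: [0, 3, 4, 4, 4, 5, 7]


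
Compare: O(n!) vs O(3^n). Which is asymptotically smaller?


exponential (base 3) grows slower than factorial
O(3^n) is asymptotically smaller; O(n!) grows faster


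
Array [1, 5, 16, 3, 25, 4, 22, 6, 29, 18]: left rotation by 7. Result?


Left rotate by 7: [6, 29, 18, 1, 5, 16, 3, 25, 4, 22]


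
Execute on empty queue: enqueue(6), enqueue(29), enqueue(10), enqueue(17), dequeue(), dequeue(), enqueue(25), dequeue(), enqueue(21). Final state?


enqueue(6) -> [6]
enqueue(29) -> [6, 29]
enqueue(10) -> [6, 29, 10]
enqueue(17) -> [6, 29, 10, 17]
dequeue() returns 6 -> [29, 10, 17]
dequeue() returns 29 -> [10, 17]
enqueue(25) -> [10, 17, 25]
dequeue() returns 10 -> [17, 25]
enqueue(21) -> [17, 25, 21]
Final queue (front to back): [17, 25, 21]


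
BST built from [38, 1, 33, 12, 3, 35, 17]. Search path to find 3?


BST root = 38
Search for 3: compare at each node
Path: [38, 1, 33, 12, 3]


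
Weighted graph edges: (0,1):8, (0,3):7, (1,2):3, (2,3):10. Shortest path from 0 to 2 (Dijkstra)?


Dijkstra from 0:
Distances: {0: 0, 1: 8, 2: 11, 3: 7}
Shortest distance to 2 = 11, path = [0, 1, 2]


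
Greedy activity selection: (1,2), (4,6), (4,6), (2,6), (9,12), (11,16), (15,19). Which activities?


Greedy: pick earliest-ending, then skip overlaps.
Selected (4 activities): [(1, 2), (4, 6), (9, 12), (15, 19)]


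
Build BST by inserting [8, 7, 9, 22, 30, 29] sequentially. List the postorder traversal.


Root = 8; build tree by BST insertion.
Postorder traversal: [7, 29, 30, 22, 9, 8]


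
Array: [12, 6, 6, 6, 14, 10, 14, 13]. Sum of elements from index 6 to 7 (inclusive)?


Prefix sums: [0, 12, 18, 24, 30, 44, 54, 68, 81]
Sum[6..7] = prefix[8] - prefix[6] = 81 - 54 = 27


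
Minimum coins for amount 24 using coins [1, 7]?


dp[0]=0; dp[i]=1+min(dp[i-c] for c in coins)
...dp[19]=7, dp[20]=8, dp[21]=3, dp[22]=4, dp[23]=5, dp[24]=6
Minimum coins for 24 = 6


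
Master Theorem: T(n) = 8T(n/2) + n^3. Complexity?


a=8, b=2, c=3. log_2(8)=3 = c=3. Case 2: O(n^c log n) = O(n^3 log n)
Complexity: O(n^3 log n)


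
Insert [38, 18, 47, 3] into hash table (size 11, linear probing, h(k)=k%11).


Insertions: 38->slot 5; 18->slot 7; 47->slot 3; 3->slot 4
Table: [None, None, None, 47, 3, 38, None, 18, None, None, None]


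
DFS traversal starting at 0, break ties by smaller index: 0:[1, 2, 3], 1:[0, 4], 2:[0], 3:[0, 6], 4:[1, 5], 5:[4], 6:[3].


DFS stack-based: start with [0]
Visit order: [0, 1, 4, 5, 2, 3, 6]


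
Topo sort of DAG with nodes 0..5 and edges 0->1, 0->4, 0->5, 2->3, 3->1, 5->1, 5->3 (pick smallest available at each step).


Kahn's algorithm, process smallest node first
Order: [0, 2, 4, 5, 3, 1]


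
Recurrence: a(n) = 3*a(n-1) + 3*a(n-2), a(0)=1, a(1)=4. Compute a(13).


Build bottom-up:
...a(11)=2432187, a(12)=9221121, a(13)=3*9221121+3*2432187=34959924


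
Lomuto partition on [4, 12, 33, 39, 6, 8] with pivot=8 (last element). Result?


Elements <= 8 go left of pivot.
Result: [4, 6, 8, 39, 12, 33], pivot at index 2


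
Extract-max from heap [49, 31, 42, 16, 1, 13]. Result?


Max = 49
Replace root with last, heapify down
Resulting heap: [42, 31, 13, 16, 1]


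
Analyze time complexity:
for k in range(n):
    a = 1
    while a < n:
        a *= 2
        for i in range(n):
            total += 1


Per nesting level: O(n) * O(log n) * O(n) = O(n^2 log n)
Complexity: O(n^2 log n)


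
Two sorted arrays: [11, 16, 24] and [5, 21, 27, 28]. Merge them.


Compare heads, take smaller each step.
Merged: [5, 11, 16, 21, 24, 27, 28]


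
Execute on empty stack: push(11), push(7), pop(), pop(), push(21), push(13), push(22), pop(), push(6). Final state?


push(11) -> [11]
push(7) -> [11, 7]
pop() returns 7 -> [11]
pop() returns 11 -> []
push(21) -> [21]
push(13) -> [21, 13]
push(22) -> [21, 13, 22]
pop() returns 22 -> [21, 13]
push(6) -> [21, 13, 6]
Final stack (bottom to top): [21, 13, 6]


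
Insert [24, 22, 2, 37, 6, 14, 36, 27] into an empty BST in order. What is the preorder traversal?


Root = 24; build tree by BST insertion.
Preorder traversal: [24, 22, 2, 6, 14, 37, 36, 27]


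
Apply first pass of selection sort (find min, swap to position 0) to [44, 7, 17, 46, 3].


After one pass: [3, 7, 17, 46, 44]


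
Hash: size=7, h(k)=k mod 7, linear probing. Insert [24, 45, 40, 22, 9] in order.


Insertions: 24->slot 3; 45->slot 4; 40->slot 5; 22->slot 1; 9->slot 2
Table: [None, 22, 9, 24, 45, 40, None]


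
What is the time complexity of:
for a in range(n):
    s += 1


Per nesting level: O(n) = O(n)
Complexity: O(n)


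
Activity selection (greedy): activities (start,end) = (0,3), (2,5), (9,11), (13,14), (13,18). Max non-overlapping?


Greedy: pick earliest-ending, then skip overlaps.
Selected (3 activities): [(0, 3), (9, 11), (13, 14)]


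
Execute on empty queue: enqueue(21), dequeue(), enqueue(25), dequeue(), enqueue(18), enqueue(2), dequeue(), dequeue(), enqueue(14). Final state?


enqueue(21) -> [21]
dequeue() returns 21 -> []
enqueue(25) -> [25]
dequeue() returns 25 -> []
enqueue(18) -> [18]
enqueue(2) -> [18, 2]
dequeue() returns 18 -> [2]
dequeue() returns 2 -> []
enqueue(14) -> [14]
Final queue (front to back): [14]


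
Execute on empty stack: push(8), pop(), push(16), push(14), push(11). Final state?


push(8) -> [8]
pop() returns 8 -> []
push(16) -> [16]
push(14) -> [16, 14]
push(11) -> [16, 14, 11]
Final stack (bottom to top): [16, 14, 11]


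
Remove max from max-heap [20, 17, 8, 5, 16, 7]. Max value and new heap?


Max = 20
Replace root with last, heapify down
Resulting heap: [17, 16, 8, 5, 7]


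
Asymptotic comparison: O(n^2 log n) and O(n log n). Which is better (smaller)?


linearithmic grows slower than n^2 log n
O(n log n) is asymptotically smaller; O(n^2 log n) grows faster


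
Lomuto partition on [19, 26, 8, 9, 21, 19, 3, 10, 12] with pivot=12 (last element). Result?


Elements <= 12 go left of pivot.
Result: [8, 9, 3, 10, 12, 19, 19, 26, 21], pivot at index 4


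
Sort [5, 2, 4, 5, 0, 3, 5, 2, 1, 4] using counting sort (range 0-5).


Count array: [1, 1, 2, 1, 2, 3]
Reconstruct: [0, 1, 2, 2, 3, 4, 4, 5, 5, 5]


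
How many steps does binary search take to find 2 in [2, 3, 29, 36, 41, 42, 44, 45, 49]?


Search for 2:
[0,8] mid=4 arr[4]=41
[0,3] mid=1 arr[1]=3
[0,0] mid=0 arr[0]=2
Total: 3 comparisons


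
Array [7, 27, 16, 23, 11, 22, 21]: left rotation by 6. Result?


Left rotate by 6: [21, 7, 27, 16, 23, 11, 22]


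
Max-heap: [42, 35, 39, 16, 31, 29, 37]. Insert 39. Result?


Append 39: [42, 35, 39, 16, 31, 29, 37, 39]
Bubble up: swap idx 7(39) with idx 3(16); swap idx 3(39) with idx 1(35)
Result: [42, 39, 39, 35, 31, 29, 37, 16]


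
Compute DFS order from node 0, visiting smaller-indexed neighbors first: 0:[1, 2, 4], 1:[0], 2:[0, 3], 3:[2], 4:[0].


DFS stack-based: start with [0]
Visit order: [0, 1, 2, 3, 4]


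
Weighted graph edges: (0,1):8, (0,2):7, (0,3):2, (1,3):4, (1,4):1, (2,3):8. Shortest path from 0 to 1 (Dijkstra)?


Dijkstra from 0:
Distances: {0: 0, 1: 6, 2: 7, 3: 2, 4: 7}
Shortest distance to 1 = 6, path = [0, 3, 1]


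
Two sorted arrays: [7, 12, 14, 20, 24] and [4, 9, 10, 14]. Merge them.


Compare heads, take smaller each step.
Merged: [4, 7, 9, 10, 12, 14, 14, 20, 24]


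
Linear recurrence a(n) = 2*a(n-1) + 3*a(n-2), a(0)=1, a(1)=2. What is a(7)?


Build bottom-up:
...a(5)=182, a(6)=547, a(7)=2*547+3*182=1640


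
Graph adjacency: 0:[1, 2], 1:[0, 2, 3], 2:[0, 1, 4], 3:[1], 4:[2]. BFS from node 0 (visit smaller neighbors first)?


BFS queue: start with [0]
Visit order: [0, 1, 2, 3, 4]


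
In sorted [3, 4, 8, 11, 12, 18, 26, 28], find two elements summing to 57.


Two pointers: lo=0, hi=7
No pair sums to 57


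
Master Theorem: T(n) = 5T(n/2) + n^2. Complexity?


a=5, b=2, c=2. log_2(5)=2.322 > c=2. Case 1: O(n^log_b(a)) = O(n^2.322)
Complexity: O(n^2.322)


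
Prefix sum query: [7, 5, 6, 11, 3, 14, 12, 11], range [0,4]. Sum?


Prefix sums: [0, 7, 12, 18, 29, 32, 46, 58, 69]
Sum[0..4] = prefix[5] - prefix[0] = 32 - 0 = 32


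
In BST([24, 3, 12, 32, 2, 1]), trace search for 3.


BST root = 24
Search for 3: compare at each node
Path: [24, 3]


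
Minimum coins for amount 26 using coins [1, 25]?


dp[0]=0; dp[i]=1+min(dp[i-c] for c in coins)
...dp[21]=21, dp[22]=22, dp[23]=23, dp[24]=24, dp[25]=1, dp[26]=2
Minimum coins for 26 = 2


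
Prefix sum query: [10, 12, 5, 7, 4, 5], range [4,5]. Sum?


Prefix sums: [0, 10, 22, 27, 34, 38, 43]
Sum[4..5] = prefix[6] - prefix[4] = 43 - 34 = 9


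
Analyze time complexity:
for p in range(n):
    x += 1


Per nesting level: O(n) = O(n)
Complexity: O(n)


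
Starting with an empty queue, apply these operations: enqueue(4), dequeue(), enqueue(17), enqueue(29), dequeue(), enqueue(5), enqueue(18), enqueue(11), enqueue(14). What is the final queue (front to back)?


enqueue(4) -> [4]
dequeue() returns 4 -> []
enqueue(17) -> [17]
enqueue(29) -> [17, 29]
dequeue() returns 17 -> [29]
enqueue(5) -> [29, 5]
enqueue(18) -> [29, 5, 18]
enqueue(11) -> [29, 5, 18, 11]
enqueue(14) -> [29, 5, 18, 11, 14]
Final queue (front to back): [29, 5, 18, 11, 14]


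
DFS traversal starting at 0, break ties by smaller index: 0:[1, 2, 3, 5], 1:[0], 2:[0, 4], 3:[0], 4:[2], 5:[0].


DFS stack-based: start with [0]
Visit order: [0, 1, 2, 4, 3, 5]


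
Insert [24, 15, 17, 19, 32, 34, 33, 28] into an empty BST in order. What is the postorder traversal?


Root = 24; build tree by BST insertion.
Postorder traversal: [19, 17, 15, 28, 33, 34, 32, 24]


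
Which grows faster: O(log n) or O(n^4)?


logarithmic grows slower than quartic
O(log n) is asymptotically smaller; O(n^4) grows faster


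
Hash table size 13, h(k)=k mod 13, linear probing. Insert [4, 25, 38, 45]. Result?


Insertions: 4->slot 4; 25->slot 12; 38->slot 0; 45->slot 6
Table: [38, None, None, None, 4, None, 45, None, None, None, None, None, 25]


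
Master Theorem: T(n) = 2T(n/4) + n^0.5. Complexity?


a=2, b=4, c=0.5. log_4(2)=0.5 = c=0.5. Case 2: O(n^c log n) = O(sqrt(n) log n)
Complexity: O(sqrt(n) log n)


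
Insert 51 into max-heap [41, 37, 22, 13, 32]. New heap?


Append 51: [41, 37, 22, 13, 32, 51]
Bubble up: swap idx 5(51) with idx 2(22); swap idx 2(51) with idx 0(41)
Result: [51, 37, 41, 13, 32, 22]


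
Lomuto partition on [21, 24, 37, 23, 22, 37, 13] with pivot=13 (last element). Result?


Elements <= 13 go left of pivot.
Result: [13, 24, 37, 23, 22, 37, 21], pivot at index 0


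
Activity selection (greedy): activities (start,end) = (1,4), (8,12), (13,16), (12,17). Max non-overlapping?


Greedy: pick earliest-ending, then skip overlaps.
Selected (3 activities): [(1, 4), (8, 12), (13, 16)]


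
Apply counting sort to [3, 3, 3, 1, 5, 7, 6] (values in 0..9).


Count array: [0, 1, 0, 3, 0, 1, 1, 1, 0, 0]
Reconstruct: [1, 3, 3, 3, 5, 6, 7]


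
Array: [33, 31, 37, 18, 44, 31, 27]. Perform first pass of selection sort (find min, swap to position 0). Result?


After one pass: [18, 31, 37, 33, 44, 31, 27]


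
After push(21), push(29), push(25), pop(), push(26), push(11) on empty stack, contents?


push(21) -> [21]
push(29) -> [21, 29]
push(25) -> [21, 29, 25]
pop() returns 25 -> [21, 29]
push(26) -> [21, 29, 26]
push(11) -> [21, 29, 26, 11]
Final stack (bottom to top): [21, 29, 26, 11]


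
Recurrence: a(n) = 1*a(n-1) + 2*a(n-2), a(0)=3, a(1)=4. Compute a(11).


Build bottom-up:
...a(9)=1194, a(10)=2390, a(11)=1*2390+2*1194=4778


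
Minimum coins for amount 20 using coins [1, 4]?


dp[0]=0; dp[i]=1+min(dp[i-c] for c in coins)
...dp[15]=6, dp[16]=4, dp[17]=5, dp[18]=6, dp[19]=7, dp[20]=5
Minimum coins for 20 = 5


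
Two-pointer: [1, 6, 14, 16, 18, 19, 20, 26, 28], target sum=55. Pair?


Two pointers: lo=0, hi=8
No pair sums to 55


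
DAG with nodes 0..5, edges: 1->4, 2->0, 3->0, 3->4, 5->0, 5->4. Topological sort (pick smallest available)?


Kahn's algorithm, process smallest node first
Order: [1, 2, 3, 5, 0, 4]


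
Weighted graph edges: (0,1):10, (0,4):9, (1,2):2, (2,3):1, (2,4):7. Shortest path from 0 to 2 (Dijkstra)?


Dijkstra from 0:
Distances: {0: 0, 1: 10, 2: 12, 3: 13, 4: 9}
Shortest distance to 2 = 12, path = [0, 1, 2]


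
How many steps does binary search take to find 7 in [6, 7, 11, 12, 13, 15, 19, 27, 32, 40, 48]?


Search for 7:
[0,10] mid=5 arr[5]=15
[0,4] mid=2 arr[2]=11
[0,1] mid=0 arr[0]=6
[1,1] mid=1 arr[1]=7
Total: 4 comparisons


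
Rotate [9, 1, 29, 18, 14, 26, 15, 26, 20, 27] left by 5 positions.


Left rotate by 5: [26, 15, 26, 20, 27, 9, 1, 29, 18, 14]


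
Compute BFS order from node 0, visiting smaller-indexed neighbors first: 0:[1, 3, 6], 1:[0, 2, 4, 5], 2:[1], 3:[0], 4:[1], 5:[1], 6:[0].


BFS queue: start with [0]
Visit order: [0, 1, 3, 6, 2, 4, 5]


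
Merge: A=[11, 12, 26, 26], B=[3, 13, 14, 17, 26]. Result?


Compare heads, take smaller each step.
Merged: [3, 11, 12, 13, 14, 17, 26, 26, 26]


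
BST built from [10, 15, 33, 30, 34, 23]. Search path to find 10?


BST root = 10
Search for 10: compare at each node
Path: [10]


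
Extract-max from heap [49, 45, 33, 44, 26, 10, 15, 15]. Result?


Max = 49
Replace root with last, heapify down
Resulting heap: [45, 44, 33, 15, 26, 10, 15]


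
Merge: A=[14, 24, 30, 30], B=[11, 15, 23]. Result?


Compare heads, take smaller each step.
Merged: [11, 14, 15, 23, 24, 30, 30]


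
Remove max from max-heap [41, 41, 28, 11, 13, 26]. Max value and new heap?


Max = 41
Replace root with last, heapify down
Resulting heap: [41, 26, 28, 11, 13]


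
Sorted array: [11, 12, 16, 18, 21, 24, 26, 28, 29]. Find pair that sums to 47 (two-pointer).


Two pointers: lo=0, hi=8
Found pair: (18, 29) summing to 47


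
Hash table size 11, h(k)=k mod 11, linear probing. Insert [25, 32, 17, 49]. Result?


Insertions: 25->slot 3; 32->slot 10; 17->slot 6; 49->slot 5
Table: [None, None, None, 25, None, 49, 17, None, None, None, 32]


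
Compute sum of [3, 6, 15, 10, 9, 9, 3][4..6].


Prefix sums: [0, 3, 9, 24, 34, 43, 52, 55]
Sum[4..6] = prefix[7] - prefix[4] = 55 - 34 = 21


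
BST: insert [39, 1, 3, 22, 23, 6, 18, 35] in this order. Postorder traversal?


Root = 39; build tree by BST insertion.
Postorder traversal: [18, 6, 35, 23, 22, 3, 1, 39]


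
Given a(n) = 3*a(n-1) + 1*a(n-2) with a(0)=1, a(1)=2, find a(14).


Build bottom-up:
...a(12)=1076041, a(13)=3553922, a(14)=3*3553922+1*1076041=11737807


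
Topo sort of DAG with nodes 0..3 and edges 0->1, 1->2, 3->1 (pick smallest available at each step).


Kahn's algorithm, process smallest node first
Order: [0, 3, 1, 2]


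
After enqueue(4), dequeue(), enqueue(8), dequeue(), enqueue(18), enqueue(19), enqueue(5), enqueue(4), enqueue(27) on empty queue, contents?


enqueue(4) -> [4]
dequeue() returns 4 -> []
enqueue(8) -> [8]
dequeue() returns 8 -> []
enqueue(18) -> [18]
enqueue(19) -> [18, 19]
enqueue(5) -> [18, 19, 5]
enqueue(4) -> [18, 19, 5, 4]
enqueue(27) -> [18, 19, 5, 4, 27]
Final queue (front to back): [18, 19, 5, 4, 27]


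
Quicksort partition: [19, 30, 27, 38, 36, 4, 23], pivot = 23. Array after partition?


Elements <= 23 go left of pivot.
Result: [19, 4, 23, 38, 36, 30, 27], pivot at index 2


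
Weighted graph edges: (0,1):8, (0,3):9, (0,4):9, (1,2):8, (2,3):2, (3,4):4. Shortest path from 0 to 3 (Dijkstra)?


Dijkstra from 0:
Distances: {0: 0, 1: 8, 2: 11, 3: 9, 4: 9}
Shortest distance to 3 = 9, path = [0, 3]


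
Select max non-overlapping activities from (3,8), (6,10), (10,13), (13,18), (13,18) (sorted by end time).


Greedy: pick earliest-ending, then skip overlaps.
Selected (3 activities): [(3, 8), (10, 13), (13, 18)]


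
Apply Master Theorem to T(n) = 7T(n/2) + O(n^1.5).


a=7, b=2, c=1.5. log_2(7)=2.807 > c=1.5. Case 1: O(n^log_b(a)) = O(n^2.807)
Complexity: O(n^2.807)


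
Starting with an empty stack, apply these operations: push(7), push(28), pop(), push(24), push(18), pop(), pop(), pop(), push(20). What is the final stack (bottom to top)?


push(7) -> [7]
push(28) -> [7, 28]
pop() returns 28 -> [7]
push(24) -> [7, 24]
push(18) -> [7, 24, 18]
pop() returns 18 -> [7, 24]
pop() returns 24 -> [7]
pop() returns 7 -> []
push(20) -> [20]
Final stack (bottom to top): [20]


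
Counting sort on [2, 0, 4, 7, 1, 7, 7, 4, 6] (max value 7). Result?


Count array: [1, 1, 1, 0, 2, 0, 1, 3]
Reconstruct: [0, 1, 2, 4, 4, 6, 7, 7, 7]


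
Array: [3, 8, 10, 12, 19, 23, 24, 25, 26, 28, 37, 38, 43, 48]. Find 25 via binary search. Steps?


Search for 25:
[0,13] mid=6 arr[6]=24
[7,13] mid=10 arr[10]=37
[7,9] mid=8 arr[8]=26
[7,7] mid=7 arr[7]=25
Total: 4 comparisons


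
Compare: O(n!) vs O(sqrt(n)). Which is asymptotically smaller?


sublinear grows slower than factorial
O(sqrt(n)) is asymptotically smaller; O(n!) grows faster


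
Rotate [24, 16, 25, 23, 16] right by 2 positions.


Right rotate by 2: [23, 16, 24, 16, 25]


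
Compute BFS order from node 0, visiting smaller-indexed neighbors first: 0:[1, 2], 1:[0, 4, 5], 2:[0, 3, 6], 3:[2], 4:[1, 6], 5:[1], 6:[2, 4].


BFS queue: start with [0]
Visit order: [0, 1, 2, 4, 5, 3, 6]


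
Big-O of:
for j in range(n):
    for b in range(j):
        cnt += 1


Per nesting level: O(n) * O(n) [triangular over j] = O(n^2)
Complexity: O(n^2)


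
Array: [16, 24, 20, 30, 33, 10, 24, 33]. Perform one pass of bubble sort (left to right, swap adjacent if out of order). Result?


After one pass: [16, 20, 24, 30, 10, 24, 33, 33]


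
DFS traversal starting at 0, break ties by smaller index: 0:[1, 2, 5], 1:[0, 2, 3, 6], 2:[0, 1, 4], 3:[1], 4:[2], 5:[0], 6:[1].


DFS stack-based: start with [0]
Visit order: [0, 1, 2, 4, 3, 6, 5]


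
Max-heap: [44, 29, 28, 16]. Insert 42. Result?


Append 42: [44, 29, 28, 16, 42]
Bubble up: swap idx 4(42) with idx 1(29)
Result: [44, 42, 28, 16, 29]


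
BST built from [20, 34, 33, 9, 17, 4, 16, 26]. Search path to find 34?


BST root = 20
Search for 34: compare at each node
Path: [20, 34]


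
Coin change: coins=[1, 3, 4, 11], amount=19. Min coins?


dp[0]=0; dp[i]=1+min(dp[i-c] for c in coins)
...dp[14]=2, dp[15]=2, dp[16]=3, dp[17]=3, dp[18]=3, dp[19]=3
Minimum coins for 19 = 3


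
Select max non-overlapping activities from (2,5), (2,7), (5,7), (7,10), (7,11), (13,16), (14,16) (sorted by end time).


Greedy: pick earliest-ending, then skip overlaps.
Selected (4 activities): [(2, 5), (5, 7), (7, 10), (13, 16)]


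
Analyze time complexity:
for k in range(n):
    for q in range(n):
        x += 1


Per nesting level: O(n) * O(n) = O(n^2)
Complexity: O(n^2)


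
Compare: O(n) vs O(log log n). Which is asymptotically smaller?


double-logarithmic grows slower than linear
O(log log n) is asymptotically smaller; O(n) grows faster


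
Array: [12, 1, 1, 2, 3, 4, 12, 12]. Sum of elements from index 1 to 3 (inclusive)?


Prefix sums: [0, 12, 13, 14, 16, 19, 23, 35, 47]
Sum[1..3] = prefix[4] - prefix[1] = 16 - 12 = 4


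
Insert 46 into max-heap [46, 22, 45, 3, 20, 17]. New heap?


Append 46: [46, 22, 45, 3, 20, 17, 46]
Bubble up: swap idx 6(46) with idx 2(45)
Result: [46, 22, 46, 3, 20, 17, 45]


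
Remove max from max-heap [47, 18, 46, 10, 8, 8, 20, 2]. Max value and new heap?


Max = 47
Replace root with last, heapify down
Resulting heap: [46, 18, 20, 10, 8, 8, 2]


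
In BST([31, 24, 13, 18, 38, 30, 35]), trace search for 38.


BST root = 31
Search for 38: compare at each node
Path: [31, 38]


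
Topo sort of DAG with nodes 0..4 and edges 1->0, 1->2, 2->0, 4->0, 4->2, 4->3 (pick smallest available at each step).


Kahn's algorithm, process smallest node first
Order: [1, 4, 2, 0, 3]


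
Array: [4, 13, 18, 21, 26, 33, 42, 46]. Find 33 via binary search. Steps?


Search for 33:
[0,7] mid=3 arr[3]=21
[4,7] mid=5 arr[5]=33
Total: 2 comparisons


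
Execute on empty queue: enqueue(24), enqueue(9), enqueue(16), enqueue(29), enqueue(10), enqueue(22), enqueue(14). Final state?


enqueue(24) -> [24]
enqueue(9) -> [24, 9]
enqueue(16) -> [24, 9, 16]
enqueue(29) -> [24, 9, 16, 29]
enqueue(10) -> [24, 9, 16, 29, 10]
enqueue(22) -> [24, 9, 16, 29, 10, 22]
enqueue(14) -> [24, 9, 16, 29, 10, 22, 14]
Final queue (front to back): [24, 9, 16, 29, 10, 22, 14]


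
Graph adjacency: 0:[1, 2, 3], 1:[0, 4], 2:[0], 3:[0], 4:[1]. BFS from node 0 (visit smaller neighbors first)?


BFS queue: start with [0]
Visit order: [0, 1, 2, 3, 4]


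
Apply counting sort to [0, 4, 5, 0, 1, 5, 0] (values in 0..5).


Count array: [3, 1, 0, 0, 1, 2]
Reconstruct: [0, 0, 0, 1, 4, 5, 5]


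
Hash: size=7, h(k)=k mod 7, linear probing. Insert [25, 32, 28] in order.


Insertions: 25->slot 4; 32->slot 5; 28->slot 0
Table: [28, None, None, None, 25, 32, None]


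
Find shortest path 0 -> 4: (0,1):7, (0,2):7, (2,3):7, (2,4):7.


Dijkstra from 0:
Distances: {0: 0, 1: 7, 2: 7, 3: 14, 4: 14}
Shortest distance to 4 = 14, path = [0, 2, 4]


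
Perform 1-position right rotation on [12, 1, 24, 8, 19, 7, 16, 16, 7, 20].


Right rotate by 1: [20, 12, 1, 24, 8, 19, 7, 16, 16, 7]


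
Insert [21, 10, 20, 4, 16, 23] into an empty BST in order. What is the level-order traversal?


Root = 21; build tree by BST insertion.
Level-Order traversal: [21, 10, 23, 4, 20, 16]


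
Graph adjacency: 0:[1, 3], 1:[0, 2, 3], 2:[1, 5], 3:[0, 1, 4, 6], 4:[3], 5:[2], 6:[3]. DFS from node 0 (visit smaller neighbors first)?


DFS stack-based: start with [0]
Visit order: [0, 1, 2, 5, 3, 4, 6]


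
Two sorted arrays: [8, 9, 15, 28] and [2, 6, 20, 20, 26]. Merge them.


Compare heads, take smaller each step.
Merged: [2, 6, 8, 9, 15, 20, 20, 26, 28]


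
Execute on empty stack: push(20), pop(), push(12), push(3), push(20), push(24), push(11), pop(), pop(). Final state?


push(20) -> [20]
pop() returns 20 -> []
push(12) -> [12]
push(3) -> [12, 3]
push(20) -> [12, 3, 20]
push(24) -> [12, 3, 20, 24]
push(11) -> [12, 3, 20, 24, 11]
pop() returns 11 -> [12, 3, 20, 24]
pop() returns 24 -> [12, 3, 20]
Final stack (bottom to top): [12, 3, 20]


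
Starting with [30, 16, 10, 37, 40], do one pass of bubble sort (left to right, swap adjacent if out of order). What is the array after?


After one pass: [16, 10, 30, 37, 40]


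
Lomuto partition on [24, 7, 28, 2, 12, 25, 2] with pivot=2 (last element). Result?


Elements <= 2 go left of pivot.
Result: [2, 2, 28, 24, 12, 25, 7], pivot at index 1


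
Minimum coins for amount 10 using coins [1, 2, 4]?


dp[0]=0; dp[i]=1+min(dp[i-c] for c in coins)
...dp[5]=2, dp[6]=2, dp[7]=3, dp[8]=2, dp[9]=3, dp[10]=3
Minimum coins for 10 = 3


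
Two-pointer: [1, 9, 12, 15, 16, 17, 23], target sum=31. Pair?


Two pointers: lo=0, hi=6
Found pair: (15, 16) summing to 31


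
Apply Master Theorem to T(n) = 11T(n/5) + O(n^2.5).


a=11, b=5, c=2.5. log_5(11)=1.490 < c=2.5. Case 3: O(n^c) = O(n^2.500)
Complexity: O(n^2.500)


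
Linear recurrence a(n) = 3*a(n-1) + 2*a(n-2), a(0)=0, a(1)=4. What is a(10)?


Build bottom-up:
...a(8)=25116, a(9)=89452, a(10)=3*89452+2*25116=318588


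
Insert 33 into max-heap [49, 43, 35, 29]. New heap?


Append 33: [49, 43, 35, 29, 33]
Bubble up: no swaps needed
Result: [49, 43, 35, 29, 33]


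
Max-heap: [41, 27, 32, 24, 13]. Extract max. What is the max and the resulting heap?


Max = 41
Replace root with last, heapify down
Resulting heap: [32, 27, 13, 24]


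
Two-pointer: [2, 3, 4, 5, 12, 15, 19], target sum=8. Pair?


Two pointers: lo=0, hi=6
Found pair: (3, 5) summing to 8


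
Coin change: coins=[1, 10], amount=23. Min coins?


dp[0]=0; dp[i]=1+min(dp[i-c] for c in coins)
...dp[18]=9, dp[19]=10, dp[20]=2, dp[21]=3, dp[22]=4, dp[23]=5
Minimum coins for 23 = 5


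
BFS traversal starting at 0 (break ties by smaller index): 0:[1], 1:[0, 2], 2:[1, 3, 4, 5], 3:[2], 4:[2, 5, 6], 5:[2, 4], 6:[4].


BFS queue: start with [0]
Visit order: [0, 1, 2, 3, 4, 5, 6]


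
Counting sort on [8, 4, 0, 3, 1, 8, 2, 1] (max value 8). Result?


Count array: [1, 2, 1, 1, 1, 0, 0, 0, 2]
Reconstruct: [0, 1, 1, 2, 3, 4, 8, 8]


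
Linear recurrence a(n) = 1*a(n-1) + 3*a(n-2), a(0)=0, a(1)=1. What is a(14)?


Build bottom-up:
...a(12)=6160, a(13)=14209, a(14)=1*14209+3*6160=32689


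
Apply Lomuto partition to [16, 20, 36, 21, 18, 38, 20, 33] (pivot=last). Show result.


Elements <= 33 go left of pivot.
Result: [16, 20, 21, 18, 20, 33, 36, 38], pivot at index 5


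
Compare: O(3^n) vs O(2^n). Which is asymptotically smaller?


exponential grows slower than exponential (base 3)
O(2^n) is asymptotically smaller; O(3^n) grows faster


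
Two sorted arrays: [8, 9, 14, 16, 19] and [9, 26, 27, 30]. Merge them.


Compare heads, take smaller each step.
Merged: [8, 9, 9, 14, 16, 19, 26, 27, 30]


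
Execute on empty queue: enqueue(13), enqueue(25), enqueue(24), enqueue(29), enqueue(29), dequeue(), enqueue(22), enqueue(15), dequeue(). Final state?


enqueue(13) -> [13]
enqueue(25) -> [13, 25]
enqueue(24) -> [13, 25, 24]
enqueue(29) -> [13, 25, 24, 29]
enqueue(29) -> [13, 25, 24, 29, 29]
dequeue() returns 13 -> [25, 24, 29, 29]
enqueue(22) -> [25, 24, 29, 29, 22]
enqueue(15) -> [25, 24, 29, 29, 22, 15]
dequeue() returns 25 -> [24, 29, 29, 22, 15]
Final queue (front to back): [24, 29, 29, 22, 15]


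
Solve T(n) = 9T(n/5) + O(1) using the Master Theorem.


a=9, b=5, c=0. log_5(9)=1.365 > c=0. Case 1: O(n^log_b(a)) = O(n^1.365)
Complexity: O(n^1.365)


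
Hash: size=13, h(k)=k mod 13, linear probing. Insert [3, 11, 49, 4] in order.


Insertions: 3->slot 3; 11->slot 11; 49->slot 10; 4->slot 4
Table: [None, None, None, 3, 4, None, None, None, None, None, 49, 11, None]


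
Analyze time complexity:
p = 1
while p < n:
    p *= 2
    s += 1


Per nesting level: O(log n) = O(log n)
Complexity: O(log n)


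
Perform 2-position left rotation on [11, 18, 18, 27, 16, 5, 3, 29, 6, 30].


Left rotate by 2: [18, 27, 16, 5, 3, 29, 6, 30, 11, 18]


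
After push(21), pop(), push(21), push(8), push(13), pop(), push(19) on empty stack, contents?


push(21) -> [21]
pop() returns 21 -> []
push(21) -> [21]
push(8) -> [21, 8]
push(13) -> [21, 8, 13]
pop() returns 13 -> [21, 8]
push(19) -> [21, 8, 19]
Final stack (bottom to top): [21, 8, 19]


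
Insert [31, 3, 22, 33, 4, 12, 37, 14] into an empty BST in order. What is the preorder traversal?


Root = 31; build tree by BST insertion.
Preorder traversal: [31, 3, 22, 4, 12, 14, 33, 37]


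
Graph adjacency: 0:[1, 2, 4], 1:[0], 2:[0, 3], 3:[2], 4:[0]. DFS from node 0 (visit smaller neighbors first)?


DFS stack-based: start with [0]
Visit order: [0, 1, 2, 3, 4]


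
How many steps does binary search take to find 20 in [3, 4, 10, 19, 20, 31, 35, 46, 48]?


Search for 20:
[0,8] mid=4 arr[4]=20
Total: 1 comparisons


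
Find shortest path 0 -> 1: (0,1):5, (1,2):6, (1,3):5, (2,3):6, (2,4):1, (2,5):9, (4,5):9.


Dijkstra from 0:
Distances: {0: 0, 1: 5, 2: 11, 3: 10, 4: 12, 5: 20}
Shortest distance to 1 = 5, path = [0, 1]


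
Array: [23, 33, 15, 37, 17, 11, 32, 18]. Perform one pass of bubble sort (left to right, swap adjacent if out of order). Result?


After one pass: [23, 15, 33, 17, 11, 32, 18, 37]


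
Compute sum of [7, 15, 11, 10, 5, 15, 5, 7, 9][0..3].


Prefix sums: [0, 7, 22, 33, 43, 48, 63, 68, 75, 84]
Sum[0..3] = prefix[4] - prefix[0] = 43 - 0 = 43


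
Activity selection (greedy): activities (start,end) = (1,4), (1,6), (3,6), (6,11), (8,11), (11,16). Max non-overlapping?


Greedy: pick earliest-ending, then skip overlaps.
Selected (3 activities): [(1, 4), (6, 11), (11, 16)]


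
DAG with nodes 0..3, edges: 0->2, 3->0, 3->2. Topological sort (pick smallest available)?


Kahn's algorithm, process smallest node first
Order: [1, 3, 0, 2]


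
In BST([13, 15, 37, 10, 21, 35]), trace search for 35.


BST root = 13
Search for 35: compare at each node
Path: [13, 15, 37, 21, 35]


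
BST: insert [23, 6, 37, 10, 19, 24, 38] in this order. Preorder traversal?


Root = 23; build tree by BST insertion.
Preorder traversal: [23, 6, 10, 19, 37, 24, 38]


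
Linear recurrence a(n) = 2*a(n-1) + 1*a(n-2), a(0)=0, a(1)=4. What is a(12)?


Build bottom-up:
...a(10)=9512, a(11)=22964, a(12)=2*22964+1*9512=55440


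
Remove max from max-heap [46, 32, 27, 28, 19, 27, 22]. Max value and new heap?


Max = 46
Replace root with last, heapify down
Resulting heap: [32, 28, 27, 22, 19, 27]


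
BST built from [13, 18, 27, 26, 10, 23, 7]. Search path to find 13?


BST root = 13
Search for 13: compare at each node
Path: [13]


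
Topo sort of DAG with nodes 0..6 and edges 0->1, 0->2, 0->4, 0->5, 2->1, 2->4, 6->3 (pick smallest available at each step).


Kahn's algorithm, process smallest node first
Order: [0, 2, 1, 4, 5, 6, 3]


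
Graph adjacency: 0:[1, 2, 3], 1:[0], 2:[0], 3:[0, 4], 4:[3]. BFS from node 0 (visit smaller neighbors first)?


BFS queue: start with [0]
Visit order: [0, 1, 2, 3, 4]


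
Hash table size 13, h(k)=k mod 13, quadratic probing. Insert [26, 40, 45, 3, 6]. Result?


Insertions: 26->slot 0; 40->slot 1; 45->slot 6; 3->slot 3; 6->slot 7
Table: [26, 40, None, 3, None, None, 45, 6, None, None, None, None, None]


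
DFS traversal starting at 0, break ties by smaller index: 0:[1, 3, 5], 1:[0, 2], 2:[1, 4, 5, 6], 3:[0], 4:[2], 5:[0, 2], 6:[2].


DFS stack-based: start with [0]
Visit order: [0, 1, 2, 4, 5, 6, 3]


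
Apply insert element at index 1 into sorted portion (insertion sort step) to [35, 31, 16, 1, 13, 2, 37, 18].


After one pass: [31, 35, 16, 1, 13, 2, 37, 18]


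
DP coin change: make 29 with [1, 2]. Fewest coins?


dp[0]=0; dp[i]=1+min(dp[i-c] for c in coins)
...dp[24]=12, dp[25]=13, dp[26]=13, dp[27]=14, dp[28]=14, dp[29]=15
Minimum coins for 29 = 15


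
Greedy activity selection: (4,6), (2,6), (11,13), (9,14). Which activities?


Greedy: pick earliest-ending, then skip overlaps.
Selected (2 activities): [(4, 6), (11, 13)]


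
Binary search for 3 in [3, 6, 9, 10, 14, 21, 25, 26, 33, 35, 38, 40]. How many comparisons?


Search for 3:
[0,11] mid=5 arr[5]=21
[0,4] mid=2 arr[2]=9
[0,1] mid=0 arr[0]=3
Total: 3 comparisons


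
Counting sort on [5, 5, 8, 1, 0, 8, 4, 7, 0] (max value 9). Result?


Count array: [2, 1, 0, 0, 1, 2, 0, 1, 2, 0]
Reconstruct: [0, 0, 1, 4, 5, 5, 7, 8, 8]


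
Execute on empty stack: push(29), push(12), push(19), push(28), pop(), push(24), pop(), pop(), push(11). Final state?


push(29) -> [29]
push(12) -> [29, 12]
push(19) -> [29, 12, 19]
push(28) -> [29, 12, 19, 28]
pop() returns 28 -> [29, 12, 19]
push(24) -> [29, 12, 19, 24]
pop() returns 24 -> [29, 12, 19]
pop() returns 19 -> [29, 12]
push(11) -> [29, 12, 11]
Final stack (bottom to top): [29, 12, 11]


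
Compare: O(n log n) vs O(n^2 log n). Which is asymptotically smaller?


linearithmic grows slower than n^2 log n
O(n log n) is asymptotically smaller; O(n^2 log n) grows faster


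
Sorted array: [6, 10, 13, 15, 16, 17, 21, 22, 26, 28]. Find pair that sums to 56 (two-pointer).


Two pointers: lo=0, hi=9
No pair sums to 56


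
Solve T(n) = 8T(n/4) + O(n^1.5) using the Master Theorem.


a=8, b=4, c=1.5. log_4(8)=1.5 = c=1.5. Case 2: O(n^c log n) = O(n^1.500 log n)
Complexity: O(n^1.500 log n)


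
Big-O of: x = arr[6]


Analysis: constant-time operation, no loop
Complexity: O(1)


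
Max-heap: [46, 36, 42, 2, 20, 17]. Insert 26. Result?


Append 26: [46, 36, 42, 2, 20, 17, 26]
Bubble up: no swaps needed
Result: [46, 36, 42, 2, 20, 17, 26]


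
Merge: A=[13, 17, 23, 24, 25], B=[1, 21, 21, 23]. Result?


Compare heads, take smaller each step.
Merged: [1, 13, 17, 21, 21, 23, 23, 24, 25]


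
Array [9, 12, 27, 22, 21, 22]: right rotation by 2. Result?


Right rotate by 2: [21, 22, 9, 12, 27, 22]


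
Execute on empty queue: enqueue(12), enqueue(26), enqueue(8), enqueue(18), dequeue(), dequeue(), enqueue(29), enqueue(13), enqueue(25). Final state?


enqueue(12) -> [12]
enqueue(26) -> [12, 26]
enqueue(8) -> [12, 26, 8]
enqueue(18) -> [12, 26, 8, 18]
dequeue() returns 12 -> [26, 8, 18]
dequeue() returns 26 -> [8, 18]
enqueue(29) -> [8, 18, 29]
enqueue(13) -> [8, 18, 29, 13]
enqueue(25) -> [8, 18, 29, 13, 25]
Final queue (front to back): [8, 18, 29, 13, 25]


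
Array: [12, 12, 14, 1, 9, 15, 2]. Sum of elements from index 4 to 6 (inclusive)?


Prefix sums: [0, 12, 24, 38, 39, 48, 63, 65]
Sum[4..6] = prefix[7] - prefix[4] = 65 - 39 = 26


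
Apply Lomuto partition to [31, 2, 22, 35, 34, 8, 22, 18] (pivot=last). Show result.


Elements <= 18 go left of pivot.
Result: [2, 8, 18, 35, 34, 31, 22, 22], pivot at index 2


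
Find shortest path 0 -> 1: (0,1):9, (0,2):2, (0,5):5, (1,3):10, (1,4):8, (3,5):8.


Dijkstra from 0:
Distances: {0: 0, 1: 9, 2: 2, 3: 13, 4: 17, 5: 5}
Shortest distance to 1 = 9, path = [0, 1]


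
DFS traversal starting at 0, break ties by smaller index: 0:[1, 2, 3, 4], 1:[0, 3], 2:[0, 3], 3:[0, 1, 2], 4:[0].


DFS stack-based: start with [0]
Visit order: [0, 1, 3, 2, 4]


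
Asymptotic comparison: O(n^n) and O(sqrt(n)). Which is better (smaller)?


sublinear grows slower than n^n
O(sqrt(n)) is asymptotically smaller; O(n^n) grows faster


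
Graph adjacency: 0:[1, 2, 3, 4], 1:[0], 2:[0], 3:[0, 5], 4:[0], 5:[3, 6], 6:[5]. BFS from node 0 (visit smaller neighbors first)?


BFS queue: start with [0]
Visit order: [0, 1, 2, 3, 4, 5, 6]


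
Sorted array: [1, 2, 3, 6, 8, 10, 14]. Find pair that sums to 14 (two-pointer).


Two pointers: lo=0, hi=6
Found pair: (6, 8) summing to 14


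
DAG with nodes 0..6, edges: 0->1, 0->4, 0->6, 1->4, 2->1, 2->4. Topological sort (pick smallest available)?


Kahn's algorithm, process smallest node first
Order: [0, 2, 1, 3, 4, 5, 6]


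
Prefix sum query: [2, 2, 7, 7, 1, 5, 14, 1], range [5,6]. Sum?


Prefix sums: [0, 2, 4, 11, 18, 19, 24, 38, 39]
Sum[5..6] = prefix[7] - prefix[5] = 38 - 19 = 19


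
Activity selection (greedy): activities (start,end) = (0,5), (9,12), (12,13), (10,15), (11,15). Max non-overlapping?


Greedy: pick earliest-ending, then skip overlaps.
Selected (3 activities): [(0, 5), (9, 12), (12, 13)]


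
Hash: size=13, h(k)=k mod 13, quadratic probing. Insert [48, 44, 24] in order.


Insertions: 48->slot 9; 44->slot 5; 24->slot 11
Table: [None, None, None, None, None, 44, None, None, None, 48, None, 24, None]


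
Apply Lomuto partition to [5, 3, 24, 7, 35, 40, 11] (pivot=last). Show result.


Elements <= 11 go left of pivot.
Result: [5, 3, 7, 11, 35, 40, 24], pivot at index 3


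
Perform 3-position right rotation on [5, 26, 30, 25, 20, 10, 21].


Right rotate by 3: [20, 10, 21, 5, 26, 30, 25]


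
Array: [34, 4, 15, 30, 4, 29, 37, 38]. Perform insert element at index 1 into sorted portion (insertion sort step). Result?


After one pass: [4, 34, 15, 30, 4, 29, 37, 38]


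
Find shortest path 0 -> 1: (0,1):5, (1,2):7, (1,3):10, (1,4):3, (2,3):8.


Dijkstra from 0:
Distances: {0: 0, 1: 5, 2: 12, 3: 15, 4: 8}
Shortest distance to 1 = 5, path = [0, 1]


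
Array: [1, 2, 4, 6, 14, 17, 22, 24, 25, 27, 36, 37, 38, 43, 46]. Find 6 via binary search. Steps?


Search for 6:
[0,14] mid=7 arr[7]=24
[0,6] mid=3 arr[3]=6
Total: 2 comparisons


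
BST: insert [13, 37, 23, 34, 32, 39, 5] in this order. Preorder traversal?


Root = 13; build tree by BST insertion.
Preorder traversal: [13, 5, 37, 23, 34, 32, 39]


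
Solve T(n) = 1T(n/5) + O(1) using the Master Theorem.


a=1, b=5, c=0. log_5(1)=0 = c=0. Case 2: O(n^c log n) = O(log n)
Complexity: O(log n)


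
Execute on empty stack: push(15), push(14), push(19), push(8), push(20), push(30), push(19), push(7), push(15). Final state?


push(15) -> [15]
push(14) -> [15, 14]
push(19) -> [15, 14, 19]
push(8) -> [15, 14, 19, 8]
push(20) -> [15, 14, 19, 8, 20]
push(30) -> [15, 14, 19, 8, 20, 30]
push(19) -> [15, 14, 19, 8, 20, 30, 19]
push(7) -> [15, 14, 19, 8, 20, 30, 19, 7]
push(15) -> [15, 14, 19, 8, 20, 30, 19, 7, 15]
Final stack (bottom to top): [15, 14, 19, 8, 20, 30, 19, 7, 15]


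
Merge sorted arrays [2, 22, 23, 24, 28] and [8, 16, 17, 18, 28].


Compare heads, take smaller each step.
Merged: [2, 8, 16, 17, 18, 22, 23, 24, 28, 28]


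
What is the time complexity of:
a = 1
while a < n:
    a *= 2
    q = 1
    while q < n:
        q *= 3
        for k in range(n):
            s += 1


Per nesting level: O(log n) * O(log n) * O(n) = O(n (log n)^2)
Complexity: O(n (log n)^2)
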